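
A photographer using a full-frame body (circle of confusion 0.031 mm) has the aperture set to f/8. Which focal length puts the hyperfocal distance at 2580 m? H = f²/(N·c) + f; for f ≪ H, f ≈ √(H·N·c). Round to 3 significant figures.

800 mm

From H = f²/(N·c) + f, with f ≪ H: f ≈ √(H·N·c) = √(2580000 × 8 × 0.031) = √639840 ≈ 799.9 mm.
The +f correction barely moves this — solving exactly, f² + N·c·f − N·c·H = 0 ⇒ f = (−N·c + √((N·c)² + 4·N·c·H))/2 = (−0.248 + √2559360)/2 ≈ 799.78 mm, so f ≈ 800 mm.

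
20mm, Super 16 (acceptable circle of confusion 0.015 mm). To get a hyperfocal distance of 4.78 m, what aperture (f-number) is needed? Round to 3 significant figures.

Rearrange H = f²/(N·c) + f for N: N = f² / ((H − f)·c).
N = 20² / ((4780 − 20) × 0.015) = 400 / 71.40 ≈ 5.60.

f/5.60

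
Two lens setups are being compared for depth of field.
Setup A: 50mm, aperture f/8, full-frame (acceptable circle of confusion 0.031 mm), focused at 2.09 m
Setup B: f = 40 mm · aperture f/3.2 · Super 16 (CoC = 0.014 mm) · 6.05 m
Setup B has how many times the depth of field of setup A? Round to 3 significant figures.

Setup A: H = 50²/(8×0.031) + 50 ≈ 10130.6 mm; DoF = Df − Dn = 2620.26 − 1738.24 ≈ 882.02 mm.
Setup B: H = 40²/(3.2×0.014) + 40 ≈ 35754.3 mm; DoF = Df − Dn = 7274.1 − 5178.6 ≈ 2095.5 mm.
Ratio = 2095.5 / 882.02 ≈ 2.38.

2.38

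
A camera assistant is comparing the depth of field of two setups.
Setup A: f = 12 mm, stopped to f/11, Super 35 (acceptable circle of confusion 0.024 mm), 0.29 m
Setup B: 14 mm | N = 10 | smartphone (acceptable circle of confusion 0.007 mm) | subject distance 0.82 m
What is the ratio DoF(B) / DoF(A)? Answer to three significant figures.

1.29

Setup A: H = 12²/(11×0.024) + 12 ≈ 557.5 mm; DoF = Df − Dn = 591.43 − 192.10 ≈ 399.33 mm.
Setup B: H = 14²/(10×0.007) + 14 ≈ 2814.0 mm; DoF = Df − Dn = 1151.45 − 636.72 ≈ 514.73 mm.
Ratio = 514.73 / 399.33 ≈ 1.29.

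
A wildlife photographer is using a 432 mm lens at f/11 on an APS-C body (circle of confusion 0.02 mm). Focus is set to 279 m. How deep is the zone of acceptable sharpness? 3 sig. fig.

Hyperfocal distance H = f²/(N·c) + f = 432²/(11 × 0.02) + 432 = 186624/0.22 + 432 ≈ 848722.9 mm ≈ 848.7 m.
Near limit Dn = s·(H − f)/(H + s − 2f) = 279000 × (848722.9 − 432) / (848722.9 + 279000 − 2 × 432) = 279000 × 848290.9 / 1126858.9 ≈ 210029 mm.
Far limit Df = s·(H − f)/(H − s) = 279000 × (848722.9 − 432) / (848722.9 − 279000) = 279000 × 848290.9 / 569722.9 ≈ 415418 mm.
Depth of field = Df − Dn = 415418 − 210029 ≈ 205389 mm ≈ 205 m.

205 m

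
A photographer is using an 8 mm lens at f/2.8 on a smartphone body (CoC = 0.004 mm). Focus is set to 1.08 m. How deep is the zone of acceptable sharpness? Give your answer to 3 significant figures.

420 mm

Hyperfocal distance H = f²/(N·c) + f = 8²/(2.8 × 0.004) + 8 = 64/0.0112 + 8 ≈ 5722.3 mm ≈ 5.722 m.
Near limit Dn = s·(H − f)/(H + s − 2f) = 1080 × (5722.3 − 8) / (5722.3 + 1080 − 2 × 8) = 1080 × 5714.3 / 6786.3 ≈ 909.40 mm.
Far limit Df = s·(H − f)/(H − s) = 1080 × (5722.3 − 8) / (5722.3 − 1080) = 1080 × 5714.3 / 4642.3 ≈ 1329.39 mm.
Depth of field = Df − Dn = 1329.39 − 909.40 ≈ 419.99 mm.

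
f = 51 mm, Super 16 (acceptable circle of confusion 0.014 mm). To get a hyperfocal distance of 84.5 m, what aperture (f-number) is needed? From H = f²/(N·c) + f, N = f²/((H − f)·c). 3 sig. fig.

f/2.20

Rearrange H = f²/(N·c) + f for N: N = f² / ((H − f)·c).
N = 51² / ((84500 − 51) × 0.014) = 2601 / 1182 ≈ 2.20.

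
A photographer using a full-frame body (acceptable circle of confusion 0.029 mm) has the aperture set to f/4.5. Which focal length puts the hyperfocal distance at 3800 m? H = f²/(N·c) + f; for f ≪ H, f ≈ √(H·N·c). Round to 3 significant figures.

704 mm

From H = f²/(N·c) + f, with f ≪ H: f ≈ √(H·N·c) = √(3800000 × 4.5 × 0.029) = √495900 ≈ 704.2 mm.
The +f correction barely moves this — solving exactly, f² + N·c·f − N·c·H = 0 ⇒ f = (−N·c + √((N·c)² + 4·N·c·H))/2 = (−0.1305 + √1983600)/2 ≈ 704.14 mm, so f ≈ 704 mm.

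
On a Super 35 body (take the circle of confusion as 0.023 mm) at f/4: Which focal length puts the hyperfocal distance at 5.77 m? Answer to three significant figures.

23.0 mm

From H = f²/(N·c) + f, with f ≪ H: f ≈ √(H·N·c) = √(5770 × 4 × 0.023) = √530.84 ≈ 23.04 mm.
The +f correction barely moves this — solving exactly, f² + N·c·f − N·c·H = 0 ⇒ f = (−N·c + √((N·c)² + 4·N·c·H))/2 = (−0.092 + √2123.4)/2 ≈ 22.994 mm, so f ≈ 23.0 mm.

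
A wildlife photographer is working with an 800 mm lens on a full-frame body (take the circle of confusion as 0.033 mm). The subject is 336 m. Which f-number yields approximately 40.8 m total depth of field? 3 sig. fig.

Write h = H − f = f²/(N·c). The thin-lens limits are Dn = s·h/(h + (s−f)) and Df = s·h/(h − (s−f)), so DoF = Df − Dn = 2·s·(s−f)·h / (h² − (s−f)²).
That is a quadratic in h: DoF·h² − 2·s·(s−f)·h − DoF·(s−f)² = 0 ⇒ h = (s−f)·(s + √(s² + DoF²)) / DoF = 335200 × (336000 + √(336000² + 40800²)) / 40800 = 335200 × (336000 + 338468) / 40800 ≈ 5541218 mm.
Then N = f²/(c·h) = 800² / (0.033 × 5541218) = 640000 / 182860 ≈ 3.50.

f/3.50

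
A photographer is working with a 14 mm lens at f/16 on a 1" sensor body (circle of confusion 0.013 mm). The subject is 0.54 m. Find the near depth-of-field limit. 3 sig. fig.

Hyperfocal distance H = f²/(N·c) + f = 14²/(16 × 0.013) + 14 = 196/0.208 + 14 ≈ 956.3 mm ≈ 0.956 m.
Near limit Dn = s·(H − f)/(H + s − 2f) = 540 × (956.3 − 14) / (956.3 + 540 − 2 × 14) = 540 × 942.3 / 1468.3 ≈ 346.55 mm.

347 mm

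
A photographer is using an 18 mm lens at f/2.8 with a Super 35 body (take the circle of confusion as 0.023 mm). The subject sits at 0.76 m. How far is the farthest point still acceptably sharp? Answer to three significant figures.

Hyperfocal distance H = f²/(N·c) + f = 18²/(2.8 × 0.023) + 18 = 324/0.0644 + 18 ≈ 5049.1 mm ≈ 5.049 m.
Far limit Df = s·(H − f)/(H − s) = 760 × (5049.1 − 18) / (5049.1 − 760) = 760 × 5031.1 / 4289.1 ≈ 891.48 mm ≈ 0.891 m.

0.891 m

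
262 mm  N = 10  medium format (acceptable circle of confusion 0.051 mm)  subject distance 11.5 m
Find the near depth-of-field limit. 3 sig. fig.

Hyperfocal distance H = f²/(N·c) + f = 262²/(10 × 0.051) + 262 = 68644/0.51 + 262 ≈ 134858.1 mm ≈ 134.9 m.
Near limit Dn = s·(H − f)/(H + s − 2f) = 11500 × (134858.1 − 262) / (134858.1 + 11500 − 2 × 262) = 11500 × 134596.1 / 145834.1 ≈ 10614 mm ≈ 10.6 m.

10.6 m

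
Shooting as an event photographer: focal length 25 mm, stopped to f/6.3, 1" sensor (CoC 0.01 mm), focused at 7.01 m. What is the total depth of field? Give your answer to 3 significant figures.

19.6 m

Hyperfocal distance H = f²/(N·c) + f = 25²/(6.3 × 0.01) + 25 = 625/0.063 + 25 ≈ 9945.6 mm ≈ 9.946 m.
Near limit Dn = s·(H − f)/(H + s − 2f) = 7010 × (9945.6 − 25) / (9945.6 + 7010 − 2 × 25) = 7010 × 9920.6 / 16905.6 ≈ 4114 mm.
Far limit Df = s·(H − f)/(H − s) = 7010 × (9945.6 − 25) / (9945.6 − 7010) = 7010 × 9920.6 / 2935.6 ≈ 23689 mm.
Depth of field = Df − Dn = 23689 − 4114 ≈ 19575 mm ≈ 19.6 m.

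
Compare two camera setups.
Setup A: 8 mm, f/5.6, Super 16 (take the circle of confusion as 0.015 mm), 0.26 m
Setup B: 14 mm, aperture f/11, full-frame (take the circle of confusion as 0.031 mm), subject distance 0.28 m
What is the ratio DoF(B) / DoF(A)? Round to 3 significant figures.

Setup A: H = 8²/(5.6×0.015) + 8 ≈ 769.9 mm; DoF = Df − Dn = 388.49 − 195.38 ≈ 193.11 mm.
Setup B: H = 14²/(11×0.031) + 14 ≈ 588.8 mm; DoF = Df − Dn = 521.21 − 191.42 ≈ 329.79 mm.
Ratio = 329.79 / 193.11 ≈ 1.71.

1.71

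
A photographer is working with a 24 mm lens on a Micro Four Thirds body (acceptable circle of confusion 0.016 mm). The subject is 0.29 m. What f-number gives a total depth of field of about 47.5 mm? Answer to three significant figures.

f/11

Write h = H − f = f²/(N·c). The thin-lens limits are Dn = s·h/(h + (s−f)) and Df = s·h/(h − (s−f)), so DoF = Df − Dn = 2·s·(s−f)·h / (h² − (s−f)²).
That is a quadratic in h: DoF·h² − 2·s·(s−f)·h − DoF·(s−f)² = 0 ⇒ h = (s−f)·(s + √(s² + DoF²)) / DoF = 266 × (290 + √(290² + 47.5²)) / 47.5 = 266 × (290 + 293.864) / 47.5 ≈ 3269.6 mm.
Then N = f²/(c·h) = 24² / (0.016 × 3269.6) = 576 / 52.314 ≈ 11.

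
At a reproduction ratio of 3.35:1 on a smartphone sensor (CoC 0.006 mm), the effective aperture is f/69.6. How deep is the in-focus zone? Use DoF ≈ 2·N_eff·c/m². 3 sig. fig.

0.0744 mm

At magnification m, DoF ≈ 2·N_eff·c/m² = 2 × 69.6 × 0.006 / 3.35² = 0.8352 / 11.22 ≈ 0.0744 mm.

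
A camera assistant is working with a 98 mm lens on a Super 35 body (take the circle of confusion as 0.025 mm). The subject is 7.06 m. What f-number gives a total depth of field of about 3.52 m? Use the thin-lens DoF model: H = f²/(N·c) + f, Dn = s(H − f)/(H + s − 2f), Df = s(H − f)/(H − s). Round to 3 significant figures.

Write h = H − f = f²/(N·c). The thin-lens limits are Dn = s·h/(h + (s−f)) and Df = s·h/(h − (s−f)), so DoF = Df − Dn = 2·s·(s−f)·h / (h² − (s−f)²).
That is a quadratic in h: DoF·h² − 2·s·(s−f)·h − DoF·(s−f)² = 0 ⇒ h = (s−f)·(s + √(s² + DoF²)) / DoF = 6962 × (7060 + √(7060² + 3520²)) / 3520 = 6962 × (7060 + 7888.85) / 3520 ≈ 29566 mm.
Then N = f²/(c·h) = 98² / (0.025 × 29566) = 9604 / 739.16 ≈ 13.

f/13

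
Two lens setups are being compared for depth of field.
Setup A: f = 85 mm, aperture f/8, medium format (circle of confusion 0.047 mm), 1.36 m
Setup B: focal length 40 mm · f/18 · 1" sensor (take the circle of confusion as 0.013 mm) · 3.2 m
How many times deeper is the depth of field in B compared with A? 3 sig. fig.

20.7

Setup A: H = 85²/(8×0.047) + 85 ≈ 19300.4 mm; DoF = Df − Dn = 1456.65 − 1275.38 ≈ 181.27 mm.
Setup B: H = 40²/(18×0.013) + 40 ≈ 6877.6 mm; DoF = Df − Dn = 5949.6 − 2188.6 ≈ 3761.0 mm.
Ratio = 3761.0 / 181.27 ≈ 20.7.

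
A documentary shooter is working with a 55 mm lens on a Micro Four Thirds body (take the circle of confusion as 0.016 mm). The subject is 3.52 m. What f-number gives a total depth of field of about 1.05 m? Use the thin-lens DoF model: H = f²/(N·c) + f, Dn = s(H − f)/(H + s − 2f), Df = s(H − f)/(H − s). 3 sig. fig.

f/7.96

Write h = H − f = f²/(N·c). The thin-lens limits are Dn = s·h/(h + (s−f)) and Df = s·h/(h − (s−f)), so DoF = Df − Dn = 2·s·(s−f)·h / (h² − (s−f)²).
That is a quadratic in h: DoF·h² − 2·s·(s−f)·h − DoF·(s−f)² = 0 ⇒ h = (s−f)·(s + √(s² + DoF²)) / DoF = 3465 × (3520 + √(3520² + 1050²)) / 1050 = 3465 × (3520 + 3673.27) / 1050 ≈ 23738 mm.
Then N = f²/(c·h) = 55² / (0.016 × 23738) = 3025 / 379.80 ≈ 7.96.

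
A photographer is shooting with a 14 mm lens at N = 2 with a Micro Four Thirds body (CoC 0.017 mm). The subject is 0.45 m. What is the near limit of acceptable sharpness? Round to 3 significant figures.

418 mm

Hyperfocal distance H = f²/(N·c) + f = 14²/(2 × 0.017) + 14 = 196/0.034 + 14 ≈ 5778.7 mm ≈ 5.779 m.
Near limit Dn = s·(H − f)/(H + s − 2f) = 450 × (5778.7 − 14) / (5778.7 + 450 − 2 × 14) = 450 × 5764.7 / 6200.7 ≈ 418.36 mm.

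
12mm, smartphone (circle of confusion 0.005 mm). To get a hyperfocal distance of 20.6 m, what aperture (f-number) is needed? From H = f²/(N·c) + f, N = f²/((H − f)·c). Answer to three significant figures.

f/1.40

Rearrange H = f²/(N·c) + f for N: N = f² / ((H − f)·c).
N = 12² / ((20600 − 12) × 0.005) = 144 / 102.9 ≈ 1.40.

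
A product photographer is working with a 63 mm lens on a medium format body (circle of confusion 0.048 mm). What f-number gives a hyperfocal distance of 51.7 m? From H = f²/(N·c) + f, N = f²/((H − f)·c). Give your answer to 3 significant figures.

f/1.60

Rearrange H = f²/(N·c) + f for N: N = f² / ((H − f)·c).
N = 63² / ((51700 − 63) × 0.048) = 3969 / 2479 ≈ 1.60.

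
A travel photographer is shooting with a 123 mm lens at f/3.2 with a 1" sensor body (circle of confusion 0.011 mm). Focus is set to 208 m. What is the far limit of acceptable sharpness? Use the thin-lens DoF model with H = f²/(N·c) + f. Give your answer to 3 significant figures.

Hyperfocal distance H = f²/(N·c) + f = 123²/(3.2 × 0.011) + 123 = 15129/0.0352 + 123 ≈ 429924.1 mm ≈ 429.9 m.
Far limit Df = s·(H − f)/(H − s) = 208000 × (429924.1 − 123) / (429924.1 − 208000) = 208000 × 429801.1 / 221924.1 ≈ 402834 mm ≈ 403 m.

403 m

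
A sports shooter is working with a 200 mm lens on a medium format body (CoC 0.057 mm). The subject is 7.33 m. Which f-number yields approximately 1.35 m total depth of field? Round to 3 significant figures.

f/8.99

Write h = H − f = f²/(N·c). The thin-lens limits are Dn = s·h/(h + (s−f)) and Df = s·h/(h − (s−f)), so DoF = Df − Dn = 2·s·(s−f)·h / (h² − (s−f)²).
That is a quadratic in h: DoF·h² − 2·s·(s−f)·h − DoF·(s−f)² = 0 ⇒ h = (s−f)·(s + √(s² + DoF²)) / DoF = 7130 × (7330 + √(7330² + 1350²)) / 1350 = 7130 × (7330 + 7453.28) / 1350 ≈ 78078 mm.
Then N = f²/(c·h) = 200² / (0.057 × 78078) = 40000 / 4450.4 ≈ 8.99.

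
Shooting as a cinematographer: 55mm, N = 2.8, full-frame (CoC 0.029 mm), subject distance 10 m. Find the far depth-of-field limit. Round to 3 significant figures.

Hyperfocal distance H = f²/(N·c) + f = 55²/(2.8 × 0.029) + 55 = 3025/0.0812 + 55 ≈ 37308.7 mm ≈ 37.31 m.
Far limit Df = s·(H − f)/(H − s) = 10000 × (37308.7 − 55) / (37308.7 − 10000) = 10000 × 37253.7 / 27308.7 ≈ 13642 mm ≈ 13.6 m.

13.6 m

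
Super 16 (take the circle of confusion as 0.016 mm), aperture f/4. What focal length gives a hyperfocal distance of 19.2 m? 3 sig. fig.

35.0 mm

From H = f²/(N·c) + f, with f ≪ H: f ≈ √(H·N·c) = √(19200 × 4 × 0.016) = √1228.8 ≈ 35.05 mm.
Exact: f² + N·c·f − N·c·H = 0 ⇒ f = (−N·c + √((N·c)² + 4·N·c·H))/2 = (−0.064 + √4915.2)/2 ≈ 35.022 mm ≈ 35.0 mm.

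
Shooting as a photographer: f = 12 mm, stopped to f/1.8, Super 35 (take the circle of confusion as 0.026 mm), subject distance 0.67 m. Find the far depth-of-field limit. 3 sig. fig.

Hyperfocal distance H = f²/(N·c) + f = 12²/(1.8 × 0.026) + 12 = 144/0.0468 + 12 ≈ 3088.9 mm ≈ 3.089 m.
Far limit Df = s·(H − f)/(H − s) = 670 × (3088.9 − 12) / (3088.9 − 670) = 670 × 3076.9 / 2418.9 ≈ 852.25 mm ≈ 0.852 m.

0.852 m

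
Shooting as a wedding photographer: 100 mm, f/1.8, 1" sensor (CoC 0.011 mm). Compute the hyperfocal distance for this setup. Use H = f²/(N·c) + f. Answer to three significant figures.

Hyperfocal distance H = f²/(N·c) + f = 100²/(1.8 × 0.011) + 100 = 10000/0.0198 + 100 ≈ 505150.5 mm ≈ 505 m.

505 m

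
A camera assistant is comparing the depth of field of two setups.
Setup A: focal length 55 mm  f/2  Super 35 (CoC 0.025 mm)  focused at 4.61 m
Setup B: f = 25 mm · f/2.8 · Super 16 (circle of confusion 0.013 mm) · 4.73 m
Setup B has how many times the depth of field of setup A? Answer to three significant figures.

4.01

Setup A: H = 55²/(2×0.025) + 55 ≈ 60555.0 mm; DoF = Df − Dn = 4985.34 − 4287.22 ≈ 698.12 mm.
Setup B: H = 25²/(2.8×0.013) + 25 ≈ 17195.3 mm; DoF = Df − Dn = 6515.3 − 3712.7 ≈ 2802.6 mm.
Ratio = 2802.6 / 698.12 ≈ 4.01.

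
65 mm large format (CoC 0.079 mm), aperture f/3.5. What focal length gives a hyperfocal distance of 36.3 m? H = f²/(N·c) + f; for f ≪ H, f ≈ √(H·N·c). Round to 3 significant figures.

100 mm

From H = f²/(N·c) + f, with f ≪ H: f ≈ √(H·N·c) = √(36300 × 3.5 × 0.079) = √10037 ≈ 100.2 mm.
The +f correction barely moves this — solving exactly, f² + N·c·f − N·c·H = 0 ⇒ f = (−N·c + √((N·c)² + 4·N·c·H))/2 = (−0.2765 + √40148)/2 ≈ 100.05 mm, so f ≈ 100 mm.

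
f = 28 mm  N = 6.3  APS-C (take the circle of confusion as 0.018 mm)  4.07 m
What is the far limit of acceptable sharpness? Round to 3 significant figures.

9.80 m

Hyperfocal distance H = f²/(N·c) + f = 28²/(6.3 × 0.018) + 28 = 784/0.1134 + 28 ≈ 6941.6 mm ≈ 6.942 m.
Far limit Df = s·(H − f)/(H − s) = 4070 × (6941.6 − 28) / (6941.6 − 4070) = 4070 × 6913.6 / 2871.6 ≈ 9798.9 mm ≈ 9.80 m.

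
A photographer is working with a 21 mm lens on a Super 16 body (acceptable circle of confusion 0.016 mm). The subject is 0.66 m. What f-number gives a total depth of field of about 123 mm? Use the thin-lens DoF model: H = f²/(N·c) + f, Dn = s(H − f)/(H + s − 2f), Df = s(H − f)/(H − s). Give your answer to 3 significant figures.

Write h = H − f = f²/(N·c). The thin-lens limits are Dn = s·h/(h + (s−f)) and Df = s·h/(h − (s−f)), so DoF = Df − Dn = 2·s·(s−f)·h / (h² − (s−f)²).
That is a quadratic in h: DoF·h² − 2·s·(s−f)·h − DoF·(s−f)² = 0 ⇒ h = (s−f)·(s + √(s² + DoF²)) / DoF = 639 × (660 + √(660² + 123²)) / 123 = 639 × (660 + 671.364) / 123 ≈ 6916.6 mm.
Then N = f²/(c·h) = 21² / (0.016 × 6916.6) = 441 / 110.67 ≈ 3.98.

f/3.98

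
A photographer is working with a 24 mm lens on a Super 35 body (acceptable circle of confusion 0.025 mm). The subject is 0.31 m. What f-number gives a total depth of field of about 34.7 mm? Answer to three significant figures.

Write h = H − f = f²/(N·c). The thin-lens limits are Dn = s·h/(h + (s−f)) and Df = s·h/(h − (s−f)), so DoF = Df − Dn = 2·s·(s−f)·h / (h² − (s−f)²).
That is a quadratic in h: DoF·h² − 2·s·(s−f)·h − DoF·(s−f)² = 0 ⇒ h = (s−f)·(s + √(s² + DoF²)) / DoF = 286 × (310 + √(310² + 34.7²)) / 34.7 = 286 × (310 + 311.936) / 34.7 ≈ 5126.0 mm.
Then N = f²/(c·h) = 24² / (0.025 × 5126.0) = 576 / 128.15 ≈ 4.49.

f/4.49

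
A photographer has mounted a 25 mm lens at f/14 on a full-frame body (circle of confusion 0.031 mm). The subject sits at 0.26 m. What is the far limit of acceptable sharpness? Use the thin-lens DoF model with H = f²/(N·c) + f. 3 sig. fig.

Hyperfocal distance H = f²/(N·c) + f = 25²/(14 × 0.031) + 25 = 625/0.434 + 25 ≈ 1465.1 mm ≈ 1.465 m.
Far limit Df = s·(H − f)/(H − s) = 260 × (1465.1 − 25) / (1465.1 − 260) = 260 × 1440.1 / 1205.1 ≈ 310.70 mm.

311 mm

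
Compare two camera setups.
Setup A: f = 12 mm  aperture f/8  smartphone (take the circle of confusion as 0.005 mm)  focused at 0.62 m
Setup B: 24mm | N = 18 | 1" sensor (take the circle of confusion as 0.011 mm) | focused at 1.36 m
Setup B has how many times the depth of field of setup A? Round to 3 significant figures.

7.34

Setup A: H = 12²/(8×0.005) + 12 ≈ 3612.0 mm; DoF = Df − Dn = 745.99 − 530.42 ≈ 215.57 mm.
Setup B: H = 24²/(18×0.011) + 24 ≈ 2933.1 mm; DoF = Df − Dn = 2515.0 − 932.0 ≈ 1583.0 mm.
Ratio = 1583.0 / 215.57 ≈ 7.34.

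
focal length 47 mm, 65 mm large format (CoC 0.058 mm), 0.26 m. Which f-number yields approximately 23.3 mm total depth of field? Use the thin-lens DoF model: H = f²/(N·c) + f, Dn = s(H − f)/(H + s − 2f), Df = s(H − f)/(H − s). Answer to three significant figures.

f/8

Write h = H − f = f²/(N·c). The thin-lens limits are Dn = s·h/(h + (s−f)) and Df = s·h/(h − (s−f)), so DoF = Df − Dn = 2·s·(s−f)·h / (h² − (s−f)²).
That is a quadratic in h: DoF·h² − 2·s·(s−f)·h − DoF·(s−f)² = 0 ⇒ h = (s−f)·(s + √(s² + DoF²)) / DoF = 213 × (260 + √(260² + 23.3²)) / 23.3 = 213 × (260 + 261.042) / 23.3 ≈ 4763.2 mm.
Then N = f²/(c·h) = 47² / (0.058 × 4763.2) = 2209 / 276.26 ≈ 8.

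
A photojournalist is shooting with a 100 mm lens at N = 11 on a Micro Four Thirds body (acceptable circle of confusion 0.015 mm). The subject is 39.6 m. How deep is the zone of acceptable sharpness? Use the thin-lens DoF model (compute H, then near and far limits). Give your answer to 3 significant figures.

Hyperfocal distance H = f²/(N·c) + f = 100²/(11 × 0.015) + 100 = 10000/0.165 + 100 ≈ 60706.1 mm ≈ 60.71 m.
Near limit Dn = s·(H − f)/(H + s − 2f) = 39600 × (60706.1 − 100) / (60706.1 + 39600 − 2 × 100) = 39600 × 60606.1 / 100106.1 ≈ 23975 mm.
Far limit Df = s·(H − f)/(H − s) = 39600 × (60706.1 − 100) / (60706.1 − 39600) = 39600 × 60606.1 / 21106.1 ≈ 113711 mm.
Depth of field = Df − Dn = 113711 − 23975 ≈ 89736 mm ≈ 89.7 m.

89.7 m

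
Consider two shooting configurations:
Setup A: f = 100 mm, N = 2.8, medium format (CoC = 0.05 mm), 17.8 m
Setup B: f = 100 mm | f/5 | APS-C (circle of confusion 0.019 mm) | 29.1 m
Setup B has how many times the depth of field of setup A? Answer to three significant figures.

Setup A: H = 100²/(2.8×0.05) + 100 ≈ 71528.6 mm; DoF = Df − Dn = 23663.9 − 14265.1 ≈ 9398.8 mm.
Setup B: H = 100²/(5×0.019) + 100 ≈ 105363.2 mm; DoF = Df − Dn = 40166 − 22815 ≈ 17351 mm.
Ratio = 17351 / 9398.8 ≈ 1.85.

1.85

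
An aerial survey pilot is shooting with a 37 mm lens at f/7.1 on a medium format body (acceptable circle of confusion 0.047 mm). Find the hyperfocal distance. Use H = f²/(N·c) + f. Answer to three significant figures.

4.14 m

Hyperfocal distance H = f²/(N·c) + f = 37²/(7.1 × 0.047) + 37 = 1369/0.3337 + 37 ≈ 4139.5 mm ≈ 4.14 m.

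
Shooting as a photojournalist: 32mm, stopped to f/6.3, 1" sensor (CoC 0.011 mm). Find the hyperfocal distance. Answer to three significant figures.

Hyperfocal distance H = f²/(N·c) + f = 32²/(6.3 × 0.011) + 32 = 1024/0.0693 + 32 ≈ 14808.3 mm ≈ 14.8 m.

14.8 m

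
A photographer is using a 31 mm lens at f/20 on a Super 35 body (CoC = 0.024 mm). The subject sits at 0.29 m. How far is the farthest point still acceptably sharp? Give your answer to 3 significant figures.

Hyperfocal distance H = f²/(N·c) + f = 31²/(20 × 0.024) + 31 = 961/0.48 + 31 ≈ 2033.1 mm ≈ 2.033 m.
Far limit Df = s·(H − f)/(H − s) = 290 × (2033.1 − 31) / (2033.1 − 290) = 290 × 2002.1 / 1743.1 ≈ 333.09 mm.

333 mm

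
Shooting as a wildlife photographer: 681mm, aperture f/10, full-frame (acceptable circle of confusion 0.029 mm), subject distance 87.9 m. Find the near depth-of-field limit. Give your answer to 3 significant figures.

83.4 m

Hyperfocal distance H = f²/(N·c) + f = 681²/(10 × 0.029) + 681 = 463761/0.29 + 681 ≈ 1599856.9 mm ≈ 1600 m.
Near limit Dn = s·(H − f)/(H + s − 2f) = 87900 × (1599856.9 − 681) / (1599856.9 + 87900 − 2 × 681) = 87900 × 1599175.9 / 1686394.9 ≈ 83354 mm ≈ 83.4 m.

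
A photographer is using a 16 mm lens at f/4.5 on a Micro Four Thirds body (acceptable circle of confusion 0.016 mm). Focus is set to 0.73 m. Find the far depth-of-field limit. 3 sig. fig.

Hyperfocal distance H = f²/(N·c) + f = 16²/(4.5 × 0.016) + 16 = 256/0.072 + 16 ≈ 3571.6 mm ≈ 3.572 m.
Far limit Df = s·(H − f)/(H − s) = 730 × (3571.6 − 16) / (3571.6 − 730) = 730 × 3555.6 / 2841.6 ≈ 913.43 mm ≈ 0.913 m.

0.913 m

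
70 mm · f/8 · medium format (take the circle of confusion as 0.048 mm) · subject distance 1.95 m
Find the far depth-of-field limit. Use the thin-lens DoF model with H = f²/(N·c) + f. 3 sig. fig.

Hyperfocal distance H = f²/(N·c) + f = 70²/(8 × 0.048) + 70 = 4900/0.384 + 70 ≈ 12830.4 mm ≈ 12.83 m.
Far limit Df = s·(H − f)/(H − s) = 1950 × (12830.4 − 70) / (12830.4 − 1950) = 1950 × 12760.4 / 10880.4 ≈ 2286.9 mm ≈ 2.29 m.

2.29 m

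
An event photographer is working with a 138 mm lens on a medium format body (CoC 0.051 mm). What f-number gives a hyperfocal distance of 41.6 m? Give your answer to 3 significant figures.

Rearrange H = f²/(N·c) + f for N: N = f² / ((H − f)·c).
N = 138² / ((41600 − 138) × 0.051) = 19044 / 2115 ≈ 9.01.

f/9.01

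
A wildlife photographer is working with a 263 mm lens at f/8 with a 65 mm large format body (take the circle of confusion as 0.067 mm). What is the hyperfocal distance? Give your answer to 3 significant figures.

129 m

Hyperfocal distance H = f²/(N·c) + f = 263²/(8 × 0.067) + 263 = 69169/0.536 + 263 ≈ 129309.6 mm ≈ 129 m.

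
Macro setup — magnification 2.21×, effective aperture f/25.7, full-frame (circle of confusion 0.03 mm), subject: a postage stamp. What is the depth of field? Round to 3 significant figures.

At magnification m, DoF ≈ 2·N_eff·c/m² = 2 × 25.7 × 0.03 / 2.21² = 1.542 / 4.884 ≈ 0.316 mm.

0.316 mm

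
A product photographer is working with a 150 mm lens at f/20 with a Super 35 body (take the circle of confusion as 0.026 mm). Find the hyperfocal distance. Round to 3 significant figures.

Hyperfocal distance H = f²/(N·c) + f = 150²/(20 × 0.026) + 150 = 22500/0.52 + 150 ≈ 43419.2 mm ≈ 43.4 m.

43.4 m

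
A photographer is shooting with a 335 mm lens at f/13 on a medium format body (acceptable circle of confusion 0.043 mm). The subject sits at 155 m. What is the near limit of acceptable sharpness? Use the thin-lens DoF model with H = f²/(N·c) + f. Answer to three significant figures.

Hyperfocal distance H = f²/(N·c) + f = 335²/(13 × 0.043) + 335 = 112225/0.559 + 335 ≈ 201095.3 mm ≈ 201.1 m.
Near limit Dn = s·(H − f)/(H + s − 2f) = 155000 × (201095.3 − 335) / (201095.3 + 155000 − 2 × 335) = 155000 × 200760.3 / 355425.3 ≈ 87551 mm ≈ 87.6 m.

87.6 m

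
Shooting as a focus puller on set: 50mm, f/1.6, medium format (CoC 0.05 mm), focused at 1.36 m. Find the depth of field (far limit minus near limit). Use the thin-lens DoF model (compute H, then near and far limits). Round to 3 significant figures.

Hyperfocal distance H = f²/(N·c) + f = 50²/(1.6 × 0.05) + 50 = 2500/0.08 + 50 ≈ 31300.0 mm ≈ 31.30 m.
Near limit Dn = s·(H − f)/(H + s − 2f) = 1360 × (31300.0 − 50) / (31300.0 + 1360 − 2 × 50) = 1360 × 31250.0 / 32560.0 ≈ 1305.28 mm.
Far limit Df = s·(H − f)/(H − s) = 1360 × (31300.0 − 50) / (31300.0 − 1360) = 1360 × 31250.0 / 29940.0 ≈ 1419.51 mm.
Depth of field = Df − Dn = 1419.51 − 1305.28 ≈ 114.23 mm.

114 mm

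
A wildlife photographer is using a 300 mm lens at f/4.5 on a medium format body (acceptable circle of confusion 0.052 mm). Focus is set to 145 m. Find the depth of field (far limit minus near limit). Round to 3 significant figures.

127 m

Hyperfocal distance H = f²/(N·c) + f = 300²/(4.5 × 0.052) + 300 = 90000/0.234 + 300 ≈ 384915.4 mm ≈ 384.9 m.
Near limit Dn = s·(H − f)/(H + s − 2f) = 145000 × (384915.4 − 300) / (384915.4 + 145000 − 2 × 300) = 145000 × 384615.4 / 529315.4 ≈ 105361 mm.
Far limit Df = s·(H − f)/(H − s) = 145000 × (384915.4 − 300) / (384915.4 − 145000) = 145000 × 384615.4 / 239915.4 ≈ 232454 mm.
Depth of field = Df − Dn = 232454 − 105361 ≈ 127093 mm ≈ 127 m.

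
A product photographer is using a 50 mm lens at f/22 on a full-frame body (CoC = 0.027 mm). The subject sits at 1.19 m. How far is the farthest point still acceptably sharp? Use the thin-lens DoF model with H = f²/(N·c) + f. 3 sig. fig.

1.63 m

Hyperfocal distance H = f²/(N·c) + f = 50²/(22 × 0.027) + 50 = 2500/0.594 + 50 ≈ 4258.8 mm ≈ 4.259 m.
Far limit Df = s·(H − f)/(H − s) = 1190 × (4258.8 − 50) / (4258.8 − 1190) = 1190 × 4208.8 / 3068.8 ≈ 1632.1 mm ≈ 1.63 m.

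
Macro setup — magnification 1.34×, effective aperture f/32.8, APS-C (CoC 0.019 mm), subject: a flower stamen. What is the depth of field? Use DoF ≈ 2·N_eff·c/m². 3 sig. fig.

0.694 mm

At magnification m, DoF ≈ 2·N_eff·c/m² = 2 × 32.8 × 0.019 / 1.34² = 1.246 / 1.796 ≈ 0.694 mm.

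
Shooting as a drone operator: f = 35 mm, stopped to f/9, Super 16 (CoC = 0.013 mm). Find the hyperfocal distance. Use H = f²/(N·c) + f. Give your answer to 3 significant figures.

Hyperfocal distance H = f²/(N·c) + f = 35²/(9 × 0.013) + 35 = 1225/0.117 + 35 ≈ 10505.1 mm ≈ 10.5 m.

10.5 m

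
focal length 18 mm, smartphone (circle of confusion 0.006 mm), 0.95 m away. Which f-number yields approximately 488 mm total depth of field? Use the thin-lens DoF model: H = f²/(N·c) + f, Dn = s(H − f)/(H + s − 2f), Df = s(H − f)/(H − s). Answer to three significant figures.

Write h = H − f = f²/(N·c). The thin-lens limits are Dn = s·h/(h + (s−f)) and Df = s·h/(h − (s−f)), so DoF = Df − Dn = 2·s·(s−f)·h / (h² − (s−f)²).
That is a quadratic in h: DoF·h² − 2·s·(s−f)·h − DoF·(s−f)² = 0 ⇒ h = (s−f)·(s + √(s² + DoF²)) / DoF = 932 × (950 + √(950² + 488²)) / 488 = 932 × (950 + 1068.01) / 488 ≈ 3854.1 mm.
Then N = f²/(c·h) = 18² / (0.006 × 3854.1) = 324 / 23.124 ≈ 14.

f/14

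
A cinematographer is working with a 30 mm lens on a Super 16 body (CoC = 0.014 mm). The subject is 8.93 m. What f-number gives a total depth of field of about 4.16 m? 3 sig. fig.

f/1.60

Write h = H − f = f²/(N·c). The thin-lens limits are Dn = s·h/(h + (s−f)) and Df = s·h/(h − (s−f)), so DoF = Df − Dn = 2·s·(s−f)·h / (h² − (s−f)²).
That is a quadratic in h: DoF·h² − 2·s·(s−f)·h − DoF·(s−f)² = 0 ⇒ h = (s−f)·(s + √(s² + DoF²)) / DoF = 8900 × (8930 + √(8930² + 4160²)) / 4160 = 8900 × (8930 + 9851.42) / 4160 ≈ 40181 mm.
Then N = f²/(c·h) = 30² / (0.014 × 40181) = 900 / 562.54 ≈ 1.60.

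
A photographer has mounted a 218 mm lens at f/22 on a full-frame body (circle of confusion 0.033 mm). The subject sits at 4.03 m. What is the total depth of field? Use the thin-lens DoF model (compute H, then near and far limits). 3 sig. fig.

471 mm

Hyperfocal distance H = f²/(N·c) + f = 218²/(22 × 0.033) + 218 = 47524/0.726 + 218 ≈ 65678.1 mm ≈ 65.68 m.
Near limit Dn = s·(H − f)/(H + s − 2f) = 4030 × (65678.1 − 218) / (65678.1 + 4030 − 2 × 218) = 4030 × 65460.1 / 69272.1 ≈ 3808.23 mm.
Far limit Df = s·(H − f)/(H − s) = 4030 × (65678.1 − 218) / (65678.1 − 4030) = 4030 × 65460.1 / 61648.1 ≈ 4279.19 mm.
Depth of field = Df − Dn = 4279.19 − 3808.23 ≈ 470.96 mm.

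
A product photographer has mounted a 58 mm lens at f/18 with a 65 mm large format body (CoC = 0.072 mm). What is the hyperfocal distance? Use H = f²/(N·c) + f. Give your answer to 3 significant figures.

2.65 m

Hyperfocal distance H = f²/(N·c) + f = 58²/(18 × 0.072) + 58 = 3364/1.296 + 58 ≈ 2653.7 mm ≈ 2.65 m.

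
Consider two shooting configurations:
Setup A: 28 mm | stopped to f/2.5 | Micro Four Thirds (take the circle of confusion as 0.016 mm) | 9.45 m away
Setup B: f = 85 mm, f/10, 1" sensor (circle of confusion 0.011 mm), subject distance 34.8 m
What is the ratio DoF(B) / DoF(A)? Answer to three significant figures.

Setup A: H = 28²/(2.5×0.016) + 28 ≈ 19628.0 mm; DoF = Df − Dn = 18198 − 6382 ≈ 11816 mm.
Setup B: H = 85²/(10×0.011) + 85 ≈ 65766.8 mm; DoF = Df − Dn = 73812 − 22767 ≈ 51045 mm.
Ratio = 51045 / 11816 ≈ 4.32.

4.32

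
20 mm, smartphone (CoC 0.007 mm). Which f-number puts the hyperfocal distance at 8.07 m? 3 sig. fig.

f/7.10

Rearrange H = f²/(N·c) + f for N: N = f² / ((H − f)·c).
N = 20² / ((8070 − 20) × 0.007) = 400 / 56.35 ≈ 7.10.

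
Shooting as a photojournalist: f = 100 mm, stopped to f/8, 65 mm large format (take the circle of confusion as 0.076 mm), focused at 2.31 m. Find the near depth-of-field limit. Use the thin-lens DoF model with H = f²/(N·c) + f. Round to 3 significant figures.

Hyperfocal distance H = f²/(N·c) + f = 100²/(8 × 0.076) + 100 = 10000/0.608 + 100 ≈ 16547.4 mm ≈ 16.55 m.
Near limit Dn = s·(H − f)/(H + s − 2f) = 2310 × (16547.4 − 100) / (16547.4 + 2310 − 2 × 100) = 2310 × 16447.4 / 18657.4 ≈ 2036.4 mm ≈ 2.04 m.

2.04 m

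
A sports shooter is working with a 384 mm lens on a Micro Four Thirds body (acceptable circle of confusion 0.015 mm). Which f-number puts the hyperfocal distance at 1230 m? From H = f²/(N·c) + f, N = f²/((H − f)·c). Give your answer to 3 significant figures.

Rearrange H = f²/(N·c) + f for N: N = f² / ((H − f)·c).
N = 384² / ((1230000 − 384) × 0.015) = 147456 / 18444 ≈ 7.99.

f/7.99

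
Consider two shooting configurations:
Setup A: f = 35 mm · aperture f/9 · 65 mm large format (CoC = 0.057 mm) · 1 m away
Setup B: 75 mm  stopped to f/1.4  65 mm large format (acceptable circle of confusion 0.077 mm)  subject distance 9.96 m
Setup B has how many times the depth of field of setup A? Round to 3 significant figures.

Setup A: H = 35²/(9×0.057) + 35 ≈ 2422.9 mm; DoF = Df − Dn = 1678.19 − 712.19 ≈ 966.00 mm.
Setup B: H = 75²/(1.4×0.077) + 75 ≈ 52255.0 mm; DoF = Df − Dn = 12287.8 − 8373.7 ≈ 3914.1 mm.
Ratio = 3914.1 / 966.00 ≈ 4.05.

4.05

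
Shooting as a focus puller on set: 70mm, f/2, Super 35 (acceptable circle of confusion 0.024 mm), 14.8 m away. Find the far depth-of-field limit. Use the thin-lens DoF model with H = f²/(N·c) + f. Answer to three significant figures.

Hyperfocal distance H = f²/(N·c) + f = 70²/(2 × 0.024) + 70 = 4900/0.048 + 70 ≈ 102153.3 mm ≈ 102.2 m.
Far limit Df = s·(H − f)/(H − s) = 14800 × (102153.3 − 70) / (102153.3 − 14800) = 14800 × 102083.3 / 87353.3 ≈ 17296 mm ≈ 17.3 m.

17.3 m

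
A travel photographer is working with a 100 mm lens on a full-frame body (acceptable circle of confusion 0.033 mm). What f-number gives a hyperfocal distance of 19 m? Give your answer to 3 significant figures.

f/16

Rearrange H = f²/(N·c) + f for N: N = f² / ((H − f)·c).
N = 100² / ((19000 − 100) × 0.033) = 10000 / 623.7 ≈ 16.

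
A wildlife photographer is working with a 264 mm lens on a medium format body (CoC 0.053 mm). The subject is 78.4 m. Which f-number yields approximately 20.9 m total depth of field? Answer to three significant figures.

f/2.20

Write h = H − f = f²/(N·c). The thin-lens limits are Dn = s·h/(h + (s−f)) and Df = s·h/(h − (s−f)), so DoF = Df − Dn = 2·s·(s−f)·h / (h² − (s−f)²).
That is a quadratic in h: DoF·h² − 2·s·(s−f)·h − DoF·(s−f)² = 0 ⇒ h = (s−f)·(s + √(s² + DoF²)) / DoF = 78136 × (78400 + √(78400² + 20900²)) / 20900 = 78136 × (78400 + 81138.0) / 20900 ≈ 596443 mm.
Then N = f²/(c·h) = 264² / (0.053 × 596443) = 69696 / 31611 ≈ 2.20.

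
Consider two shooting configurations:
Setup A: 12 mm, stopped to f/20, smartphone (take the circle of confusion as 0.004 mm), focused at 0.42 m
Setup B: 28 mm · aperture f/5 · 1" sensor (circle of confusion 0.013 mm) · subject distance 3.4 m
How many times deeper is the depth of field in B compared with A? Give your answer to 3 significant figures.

Setup A: H = 12²/(20×0.004) + 12 ≈ 1812.0 mm; DoF = Df − Dn = 543.10 − 342.39 ≈ 200.71 mm.
Setup B: H = 28²/(5×0.013) + 28 ≈ 12089.5 mm; DoF = Df − Dn = 4719.4 − 2657.2 ≈ 2062.2 mm.
Ratio = 2062.2 / 200.71 ≈ 10.3.

10.3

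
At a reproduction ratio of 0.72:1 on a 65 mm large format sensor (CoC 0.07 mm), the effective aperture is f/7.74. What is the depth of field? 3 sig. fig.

2.09 mm

At magnification m, DoF ≈ 2·N_eff·c/m² = 2 × 7.74 × 0.07 / 0.72² = 1.084 / 0.5184 ≈ 2.09 mm.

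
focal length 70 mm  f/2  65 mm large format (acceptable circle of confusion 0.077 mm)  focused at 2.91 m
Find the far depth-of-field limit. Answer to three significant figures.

3.20 m

Hyperfocal distance H = f²/(N·c) + f = 70²/(2 × 0.077) + 70 = 4900/0.154 + 70 ≈ 31888.2 mm ≈ 31.89 m.
Far limit Df = s·(H − f)/(H − s) = 2910 × (31888.2 − 70) / (31888.2 − 2910) = 2910 × 31818.2 / 28978.2 ≈ 3195.2 mm ≈ 3.20 m.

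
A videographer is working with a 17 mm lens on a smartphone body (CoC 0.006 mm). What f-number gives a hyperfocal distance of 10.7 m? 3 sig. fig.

Rearrange H = f²/(N·c) + f for N: N = f² / ((H − f)·c).
N = 17² / ((10700 − 17) × 0.006) = 289 / 64.10 ≈ 4.51.

f/4.51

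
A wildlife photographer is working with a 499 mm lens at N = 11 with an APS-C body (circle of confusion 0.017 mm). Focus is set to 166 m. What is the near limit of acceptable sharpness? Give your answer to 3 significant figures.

148 m

Hyperfocal distance H = f²/(N·c) + f = 499²/(11 × 0.017) + 499 = 249001/0.187 + 499 ≈ 1332055.1 mm ≈ 1332 m.
Near limit Dn = s·(H − f)/(H + s − 2f) = 166000 × (1332055.1 − 499) / (1332055.1 + 166000 − 2 × 499) = 166000 × 1331556.1 / 1497057.1 ≈ 147649 mm ≈ 148 m.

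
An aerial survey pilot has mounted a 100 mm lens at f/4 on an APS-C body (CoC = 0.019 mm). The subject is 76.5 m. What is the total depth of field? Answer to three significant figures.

134 m

Hyperfocal distance H = f²/(N·c) + f = 100²/(4 × 0.019) + 100 = 10000/0.076 + 100 ≈ 131678.9 mm ≈ 131.7 m.
Near limit Dn = s·(H − f)/(H + s − 2f) = 76500 × (131678.9 − 100) / (131678.9 + 76500 − 2 × 100) = 76500 × 131578.9 / 207978.9 ≈ 48398 mm.
Far limit Df = s·(H − f)/(H − s) = 76500 × (131678.9 − 100) / (131678.9 − 76500) = 76500 × 131578.9 / 55178.9 ≈ 182421 mm.
Depth of field = Df − Dn = 182421 − 48398 ≈ 134023 mm ≈ 134 m.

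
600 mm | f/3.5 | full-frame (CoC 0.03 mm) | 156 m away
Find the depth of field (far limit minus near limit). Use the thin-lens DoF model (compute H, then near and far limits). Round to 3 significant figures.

14.2 m

Hyperfocal distance H = f²/(N·c) + f = 600²/(3.5 × 0.03) + 600 = 360000/0.105 + 600 ≈ 3429171.4 mm ≈ 3429 m.
Near limit Dn = s·(H − f)/(H + s − 2f) = 156000 × (3429171.4 − 600) / (3429171.4 + 156000 − 2 × 600) = 156000 × 3428571.4 / 3583971.4 ≈ 149236 mm.
Far limit Df = s·(H − f)/(H − s) = 156000 × (3429171.4 − 600) / (3429171.4 − 156000) = 156000 × 3428571.4 / 3273171.4 ≈ 163406 mm.
Depth of field = Df − Dn = 163406 − 149236 ≈ 14170 mm ≈ 14.2 m.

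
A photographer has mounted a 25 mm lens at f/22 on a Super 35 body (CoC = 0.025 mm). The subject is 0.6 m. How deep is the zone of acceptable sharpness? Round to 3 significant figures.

0.816 m

Hyperfocal distance H = f²/(N·c) + f = 25²/(22 × 0.025) + 25 = 625/0.55 + 25 ≈ 1161.4 mm ≈ 1.161 m.
Near limit Dn = s·(H − f)/(H + s − 2f) = 600 × (1161.4 − 25) / (1161.4 + 600 − 2 × 25) = 600 × 1136.4 / 1711.4 ≈ 398.41 mm.
Far limit Df = s·(H − f)/(H − s) = 600 × (1161.4 − 25) / (1161.4 − 600) = 600 × 1136.4 / 561.4 ≈ 1214.57 mm.
Depth of field = Df − Dn = 1214.57 − 398.41 ≈ 816.16 mm ≈ 0.816 m.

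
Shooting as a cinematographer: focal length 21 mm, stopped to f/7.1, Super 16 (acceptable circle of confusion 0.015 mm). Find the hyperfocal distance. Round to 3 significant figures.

4.16 m

Hyperfocal distance H = f²/(N·c) + f = 21²/(7.1 × 0.015) + 21 = 441/0.1065 + 21 ≈ 4161.8 mm ≈ 4.16 m.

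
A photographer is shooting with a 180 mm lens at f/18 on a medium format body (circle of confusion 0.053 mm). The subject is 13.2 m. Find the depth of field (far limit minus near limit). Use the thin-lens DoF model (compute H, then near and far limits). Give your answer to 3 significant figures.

11.9 m

Hyperfocal distance H = f²/(N·c) + f = 180²/(18 × 0.053) + 180 = 32400/0.954 + 180 ≈ 34142.3 mm ≈ 34.14 m.
Near limit Dn = s·(H − f)/(H + s − 2f) = 13200 × (34142.3 − 180) / (34142.3 + 13200 − 2 × 180) = 13200 × 33962.3 / 46982.3 ≈ 9542 mm.
Far limit Df = s·(H − f)/(H − s) = 13200 × (34142.3 − 180) / (34142.3 − 13200) = 13200 × 33962.3 / 20942.3 ≈ 21407 mm.
Depth of field = Df − Dn = 21407 − 9542 ≈ 11865 mm ≈ 11.9 m.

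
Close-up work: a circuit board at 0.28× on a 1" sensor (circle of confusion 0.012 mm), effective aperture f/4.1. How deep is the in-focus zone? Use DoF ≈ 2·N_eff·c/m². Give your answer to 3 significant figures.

1.26 mm

At magnification m, DoF ≈ 2·N_eff·c/m² = 2 × 4.1 × 0.012 / 0.28² = 0.0984 / 0.0784 ≈ 1.26 mm.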